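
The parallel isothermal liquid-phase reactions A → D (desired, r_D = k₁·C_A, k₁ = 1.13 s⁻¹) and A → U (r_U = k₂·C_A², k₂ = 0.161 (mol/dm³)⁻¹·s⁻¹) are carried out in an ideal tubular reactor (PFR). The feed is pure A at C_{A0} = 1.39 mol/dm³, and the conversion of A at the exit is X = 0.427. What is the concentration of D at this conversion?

C_A = C_{A0}(1−X) = 0.7965 mol/dm³.
Along a PFR/batch, dC_D/dC_A = −r_D/(r_D+r_U) = −k₁/(k₁+k₂·C_A).
Integrating from C_{A0} to C_A: C_D = (1.13/0.161)·ln[(1.13+0.161·1.39)/(1.13+0.161·0.796)] = 7.019·ln(1.354/1.258) = 0.5138 mol/dm³.

0.514 mol/dm³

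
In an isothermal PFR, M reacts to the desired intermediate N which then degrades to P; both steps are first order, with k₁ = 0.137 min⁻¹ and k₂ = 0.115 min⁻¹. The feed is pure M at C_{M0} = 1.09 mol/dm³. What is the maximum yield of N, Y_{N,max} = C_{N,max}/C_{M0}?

Evaluating C_N at τ_opt = ln(k₂/k₁)/(k₂−k₁) gives C_{N,max}/C_{M0} = (k₁/k₂)^[k₂/(k₂−k₁)].
= (0.137/0.115)^(0.115/(0.115−0.137)) = (1.191)^(-5.227) = 0.4005.

0.401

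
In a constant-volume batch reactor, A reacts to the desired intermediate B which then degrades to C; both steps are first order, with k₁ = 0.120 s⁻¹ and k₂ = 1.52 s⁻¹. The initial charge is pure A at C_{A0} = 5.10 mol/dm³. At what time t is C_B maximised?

For first-order series the maximum of C_B occurs at t_opt = ln(k₂/k₁)/(k₂−k₁).
= ln(1.52/0.120)/(1.52−0.120) = ln(12.67)/1.400 = 2.539/1.400 = 1.81 s.

1.81 s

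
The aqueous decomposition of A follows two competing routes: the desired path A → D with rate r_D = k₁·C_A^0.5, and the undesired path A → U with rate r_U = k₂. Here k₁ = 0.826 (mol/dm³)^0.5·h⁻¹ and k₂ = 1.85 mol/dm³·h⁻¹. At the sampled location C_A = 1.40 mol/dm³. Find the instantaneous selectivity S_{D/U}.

0.528

S_{D/U} = r_D/r_U = (k₁·C_A^0.5)/(k₂) = (k₁/k₂)·C_A^0.5.
= (0.826×1.400^0.5) / (1.85) = 0.9773/1.850 = 0.528.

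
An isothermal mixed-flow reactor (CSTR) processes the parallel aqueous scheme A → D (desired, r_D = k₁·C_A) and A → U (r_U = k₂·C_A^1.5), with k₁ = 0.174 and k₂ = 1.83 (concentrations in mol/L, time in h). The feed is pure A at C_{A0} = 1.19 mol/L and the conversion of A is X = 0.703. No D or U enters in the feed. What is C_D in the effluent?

0.115 mol/L

Exit C_A = C_{A0}(1−X) = 1.19×0.297 = 0.3534 mol/L.
Rates in a CSTR are evaluated at the outlet concentration: r_D = 0.174×0.3534 = 0.06150, r_U = 1.83×0.3534^1.5 = 0.3845.
Fraction of consumed A going to D: r_D/(r_D+r_U) = 0.1379.
C_D = 0.1379·C_{A0}·X = 0.1379×1.19×0.703 = 0.115 mol/L.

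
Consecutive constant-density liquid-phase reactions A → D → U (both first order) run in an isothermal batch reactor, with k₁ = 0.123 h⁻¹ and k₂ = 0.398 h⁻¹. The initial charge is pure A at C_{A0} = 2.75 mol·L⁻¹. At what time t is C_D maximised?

Setting dC_D/dt = 0 gives t_opt = ln(k₂/k₁)/(k₂−k₁).
= ln(0.398/0.123)/(0.398−0.123) = ln(3.236)/0.2750 = 1.174/0.2750 = 4.27 h.

4.27 h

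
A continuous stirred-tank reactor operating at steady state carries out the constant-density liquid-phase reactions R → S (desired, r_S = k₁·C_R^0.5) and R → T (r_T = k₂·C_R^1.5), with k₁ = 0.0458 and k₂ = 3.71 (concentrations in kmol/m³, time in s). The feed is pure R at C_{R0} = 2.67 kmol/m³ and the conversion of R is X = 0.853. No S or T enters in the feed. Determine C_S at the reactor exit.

0.0695 kmol/m³

Exit C_R = C_{R0}(1−X) = 2.67×0.147 = 0.3925 kmol/m³.
Rates in a CSTR are evaluated at the outlet concentration: r_S = 0.0458×0.3925^0.5 = 0.02869, r_T = 3.71×0.3925^1.5 = 0.9123.
Fraction of consumed R going to S: r_S/(r_S+r_T) = 0.03049.
C_S = 0.03049·C_{R0}·X = 0.03049×2.67×0.853 = 0.0695 kmol/m³.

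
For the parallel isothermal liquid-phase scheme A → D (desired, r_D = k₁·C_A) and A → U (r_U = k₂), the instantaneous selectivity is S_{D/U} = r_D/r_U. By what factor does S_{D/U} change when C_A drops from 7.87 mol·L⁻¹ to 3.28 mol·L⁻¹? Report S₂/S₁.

0.417

S_{D/U} = (k₁/k₂)·C_A, so S₂/S₁ = (C_{A,2}/C_{A,1}).
= 3.28/7.87 = 0.417.
Selectivity toward D falls as C_A falls — high-concentration operation is favoured.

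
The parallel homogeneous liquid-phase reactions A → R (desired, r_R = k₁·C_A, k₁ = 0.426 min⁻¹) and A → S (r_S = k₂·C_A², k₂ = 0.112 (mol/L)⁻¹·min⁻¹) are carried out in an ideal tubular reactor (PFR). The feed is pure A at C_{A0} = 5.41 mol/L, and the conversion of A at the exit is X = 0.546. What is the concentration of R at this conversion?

C_A = C_{A0}(1−X) = 2.456 mol/L.
Along a PFR/batch, dC_R/dC_A = −r_R/(r_R+r_S) = −k₁/(k₁+k₂·C_A).
Integrating from C_{A0} to C_A: C_R = (0.426/0.112)·ln[(0.426+0.112·5.41)/(0.426+0.112·2.46)] = 3.804·ln(1.032/0.7011) = 1.470 mol/L.

1.47 mol/L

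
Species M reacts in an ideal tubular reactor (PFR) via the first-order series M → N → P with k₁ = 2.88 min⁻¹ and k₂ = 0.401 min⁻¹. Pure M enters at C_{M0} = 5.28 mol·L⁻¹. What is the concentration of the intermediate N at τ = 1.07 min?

3.71 mol·L⁻¹

The intermediate concentration in a first-order A→B→C sequence is C_N = k₁C_{M0}(e^(−k₁τ) − e^(−k₂τ))/(k₂−k₁).
e^(−k₁τ) = e^(−2.88×1.07) = e^(−3.082) = 0.04589; e^(−k₂τ) = e^(−0.4291) = 0.6511.
C_N = 2.88×5.28/(0.401−2.88) × (0.04589−0.6511) = (-6.134)×(-0.6052) = 3.713 mol·L⁻¹.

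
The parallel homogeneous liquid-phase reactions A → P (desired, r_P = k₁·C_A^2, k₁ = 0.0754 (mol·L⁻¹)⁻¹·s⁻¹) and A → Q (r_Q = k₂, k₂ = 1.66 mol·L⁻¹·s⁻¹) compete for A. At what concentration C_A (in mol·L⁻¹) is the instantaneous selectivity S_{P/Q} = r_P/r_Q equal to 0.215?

2.18 mol·L⁻¹

S_{P/Q} = (k₁/k₂)·C_A^2 ⇒ C_A = (S·k₂/k₁)^(0.5).
= (0.215×1.66/0.0754)^(0.5) = (4.733)^(0.5) = 2.18 mol·L⁻¹.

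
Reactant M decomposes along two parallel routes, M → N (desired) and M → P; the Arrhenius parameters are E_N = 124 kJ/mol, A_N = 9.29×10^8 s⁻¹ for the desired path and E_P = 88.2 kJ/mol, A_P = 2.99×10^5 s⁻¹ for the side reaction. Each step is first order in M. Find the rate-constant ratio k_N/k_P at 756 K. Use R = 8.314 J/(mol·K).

10.4

With equal orders, S_{N/P} = k_N/k_P = (A_N/A_P)·exp[(E_P−E_N)/(RT)].
(E_P−E_N)/(RT) = (88.2−124)×10³/(8.314×756) = -35800/6285 = -5.696.
k_N/k_P = (9.29×10^8/2.99×10^5)·exp(-5.696) = 3107 × 0.003360 = 10.4.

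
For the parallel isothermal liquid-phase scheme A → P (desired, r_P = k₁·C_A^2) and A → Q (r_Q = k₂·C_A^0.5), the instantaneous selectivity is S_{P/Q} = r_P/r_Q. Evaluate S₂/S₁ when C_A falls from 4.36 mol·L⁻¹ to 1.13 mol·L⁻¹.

S_{P/Q} = (k₁/k₂)·C_A^1.5, so S₂/S₁ = (C_{A,2}/C_{A,1})^1.5.
= (1.13/4.36)^1.5 = (0.2592)^1.5 = 0.132.
Selectivity toward P falls as C_A falls — high-concentration operation is favoured.

0.132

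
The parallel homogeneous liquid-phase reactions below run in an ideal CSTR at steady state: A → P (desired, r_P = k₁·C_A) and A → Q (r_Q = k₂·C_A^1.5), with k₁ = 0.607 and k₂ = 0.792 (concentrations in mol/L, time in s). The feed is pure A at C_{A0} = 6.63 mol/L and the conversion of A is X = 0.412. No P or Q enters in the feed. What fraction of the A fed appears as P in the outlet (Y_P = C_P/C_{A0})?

Exit C_A = C_{A0}(1−X) = 6.63×0.588 = 3.898 mol/L.
A CSTR operates uniformly at the exit composition, giving r_P = 2.366 and r_Q = 6.096 (each k·C_A^n at C_A = 3.898).
Fraction of consumed A going to P: r_P/(r_P+r_Q) = 0.2796.
C_P = 0.2796·C_{A0}·X = 0.2796×6.63×0.412 = 0.764 mol/L; Y_P = C_P/C_{A0} = 0.115.

0.115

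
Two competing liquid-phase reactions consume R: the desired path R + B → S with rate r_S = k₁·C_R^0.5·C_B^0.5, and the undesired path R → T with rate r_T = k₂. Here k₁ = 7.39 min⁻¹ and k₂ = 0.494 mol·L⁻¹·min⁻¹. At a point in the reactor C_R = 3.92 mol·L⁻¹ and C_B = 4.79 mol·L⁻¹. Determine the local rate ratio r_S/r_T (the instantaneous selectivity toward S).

S_{S/T} = r_S/r_T = (k₁·C_R^0.5·C_B^0.5)/(k₂) = (k₁/k₂)·C_R^0.5·C_B^0.5.
= (7.39×3.920^0.5×4.790^0.5) / (0.494) = 32.02/0.4940 = 64.8.

64.8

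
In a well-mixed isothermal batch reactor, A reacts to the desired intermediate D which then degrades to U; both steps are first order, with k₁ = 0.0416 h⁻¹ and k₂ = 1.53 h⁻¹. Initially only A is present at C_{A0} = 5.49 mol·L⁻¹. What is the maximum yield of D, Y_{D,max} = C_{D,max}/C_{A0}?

0.0246

Evaluating C_D at t_opt = ln(k₂/k₁)/(k₂−k₁) gives C_{D,max}/C_{A0} = (k₁/k₂)^[k₂/(k₂−k₁)].
= (0.0416/1.53)^(1.53/(1.53−0.0416)) = (0.02719)^(1.028) = 0.02458.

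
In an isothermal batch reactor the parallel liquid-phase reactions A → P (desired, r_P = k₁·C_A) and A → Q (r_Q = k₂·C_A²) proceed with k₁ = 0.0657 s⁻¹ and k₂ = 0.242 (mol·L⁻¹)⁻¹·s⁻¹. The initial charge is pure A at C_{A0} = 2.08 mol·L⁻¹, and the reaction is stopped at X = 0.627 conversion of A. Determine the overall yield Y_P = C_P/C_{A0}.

0.106

C_A = C_{A0}(1−X) = 0.7758 mol·L⁻¹.
Along a PFR/batch, dC_P/dC_A = −r_P/(r_P+r_Q) = −k₁/(k₁+k₂·C_A).
Integrating from C_{A0} to C_A: C_P = (0.0657/0.242)·ln[(0.0657+0.242·2.08)/(0.0657+0.242·0.776)] = 0.2715·ln(0.5691/0.2535) = 0.2196 mol·L⁻¹.
Y_P = C_P/C_{A0} = 0.2196/2.08 = 0.106.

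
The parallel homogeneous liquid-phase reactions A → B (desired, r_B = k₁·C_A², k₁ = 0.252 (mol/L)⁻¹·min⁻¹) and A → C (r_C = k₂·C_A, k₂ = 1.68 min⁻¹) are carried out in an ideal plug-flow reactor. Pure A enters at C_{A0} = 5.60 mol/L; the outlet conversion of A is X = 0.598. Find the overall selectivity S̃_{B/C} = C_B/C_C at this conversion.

C_A = C_{A0}(1−X) = 2.251 mol/L.
Along a PFR/batch, dC_C/dC_A = −r_C/(r_B+r_C) = −k₂/(k₂+k₁·C_A).
Integrating from C_{A0} to C_A: C_C = (1.68/0.252)·ln[(1.68+0.252·5.60)/(1.68+0.252·2.25)] = 6.667·ln(3.091/2.247) = 2.126 mol/L.
Then C_B = (C_{A0}−C_A) − C_C = 3.349 − 2.126 = 1.223 mol/L.
S̃_{B/C} = C_B/C_C = 1.223/2.126 = 0.576.

0.576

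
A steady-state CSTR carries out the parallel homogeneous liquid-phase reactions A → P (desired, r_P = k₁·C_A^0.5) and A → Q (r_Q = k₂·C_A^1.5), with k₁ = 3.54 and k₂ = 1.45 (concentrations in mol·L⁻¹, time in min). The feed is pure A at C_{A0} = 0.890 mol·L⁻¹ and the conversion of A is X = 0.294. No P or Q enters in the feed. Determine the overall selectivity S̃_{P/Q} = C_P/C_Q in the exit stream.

Exit C_A = C_{A0}(1−X) = 0.890×0.706 = 0.6283 mol·L⁻¹.
Rates in a CSTR are evaluated at the outlet concentration: r_P = 3.54×0.6283^0.5 = 2.806, r_Q = 1.45×0.6283^1.5 = 0.7222.
Overall selectivity = C_P/C_Q = r_Pτ/(r_Qτ) = r_P/r_Q = 3.89.

3.89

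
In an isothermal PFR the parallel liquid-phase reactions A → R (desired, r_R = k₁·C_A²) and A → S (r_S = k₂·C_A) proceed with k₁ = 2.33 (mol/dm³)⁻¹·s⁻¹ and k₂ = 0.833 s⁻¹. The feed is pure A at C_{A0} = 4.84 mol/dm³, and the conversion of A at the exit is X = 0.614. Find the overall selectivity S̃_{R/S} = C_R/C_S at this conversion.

8.80

C_A = C_{A0}(1−X) = 1.868 mol/dm³.
Along a PFR/batch, dC_S/dC_A = −r_S/(r_R+r_S) = −k₂/(k₂+k₁·C_A).
Integrating from C_{A0} to C_A: C_S = (0.833/2.33)·ln[(0.833+2.33·4.84)/(0.833+2.33·1.87)] = 0.3575·ln(12.11/5.186) = 0.3032 mol/dm³.
Then C_R = (C_{A0}−C_A) − C_S = 2.972 − 0.3032 = 2.669 mol/dm³.
S̃_{R/S} = C_R/C_S = 2.669/0.3032 = 8.80.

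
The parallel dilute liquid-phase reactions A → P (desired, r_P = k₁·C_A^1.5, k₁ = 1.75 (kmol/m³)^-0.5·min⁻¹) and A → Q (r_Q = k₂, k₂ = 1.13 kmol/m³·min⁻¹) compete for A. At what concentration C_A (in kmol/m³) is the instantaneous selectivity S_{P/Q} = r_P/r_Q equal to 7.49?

2.86 kmol/m³

S_{P/Q} = (k₁/k₂)·C_A^1.5 ⇒ C_A = (S·k₂/k₁)^(1/1.5).
= (7.49×1.13/1.75)^(0.6667) = (4.836)^(0.6667) = 2.86 kmol/m³.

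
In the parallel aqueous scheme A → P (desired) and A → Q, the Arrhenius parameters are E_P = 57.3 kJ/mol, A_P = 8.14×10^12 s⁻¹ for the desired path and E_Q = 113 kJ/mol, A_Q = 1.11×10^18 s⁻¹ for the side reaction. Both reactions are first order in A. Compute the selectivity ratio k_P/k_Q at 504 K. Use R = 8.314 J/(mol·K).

4.35

With equal orders, S_{P/Q} = k_P/k_Q = (A_P/A_Q)·exp[(E_Q−E_P)/(RT)].
(E_Q−E_P)/(RT) = (113−57.3)×10³/(8.314×504) = 55700/4190 = 13.29.
k_P/k_Q = (8.14×10^12/1.11×10^18)·exp(13.29) = 7.333×10^-6 × 5.929×10^5 = 4.35.
Since E_P < E_Q, lowering the temperature improves selectivity toward P.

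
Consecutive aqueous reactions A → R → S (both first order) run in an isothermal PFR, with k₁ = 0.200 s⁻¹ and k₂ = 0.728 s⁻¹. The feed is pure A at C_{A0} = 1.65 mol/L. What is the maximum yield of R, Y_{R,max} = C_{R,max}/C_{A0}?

Evaluating C_R at τ_opt = ln(k₂/k₁)/(k₂−k₁) gives C_{R,max}/C_{A0} = (k₁/k₂)^[k₂/(k₂−k₁)].
= (0.200/0.728)^(0.728/(0.728−0.200)) = (0.2747)^(1.379) = 0.1684.

0.168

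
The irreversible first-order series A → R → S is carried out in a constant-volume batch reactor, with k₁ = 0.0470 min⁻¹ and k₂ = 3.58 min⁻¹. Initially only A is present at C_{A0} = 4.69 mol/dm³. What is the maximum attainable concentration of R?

0.0581 mol/dm³

For a first-order series the maximum intermediate yield is C_{R,max}/C_{A0} = (k₁/k₂)^[k₂/(k₂−k₁)].
= (0.0470/3.58)^(3.58/(3.58−0.0470)) = (0.01313)^(1.013) = 0.01239.
C_{R,max} = 0.01239×4.69 = 0.0581 mol/dm³.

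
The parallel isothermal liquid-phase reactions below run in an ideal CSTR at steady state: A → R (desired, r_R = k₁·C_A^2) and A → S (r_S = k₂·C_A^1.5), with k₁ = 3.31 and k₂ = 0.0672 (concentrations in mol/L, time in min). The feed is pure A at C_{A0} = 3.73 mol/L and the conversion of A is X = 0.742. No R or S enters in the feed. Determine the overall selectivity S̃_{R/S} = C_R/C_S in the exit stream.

Exit C_A = C_{A0}(1−X) = 3.73×0.258 = 0.9623 mol/L.
In a CSTR the entire volume is at exit conditions, so r_R = 3.31×0.9623^2 = 3.065 and r_S = 0.0672×0.9623^1.5 = 0.06344.
Overall selectivity = C_R/C_S = r_Rτ/(r_Sτ) = r_R/r_S = 48.3.

48.3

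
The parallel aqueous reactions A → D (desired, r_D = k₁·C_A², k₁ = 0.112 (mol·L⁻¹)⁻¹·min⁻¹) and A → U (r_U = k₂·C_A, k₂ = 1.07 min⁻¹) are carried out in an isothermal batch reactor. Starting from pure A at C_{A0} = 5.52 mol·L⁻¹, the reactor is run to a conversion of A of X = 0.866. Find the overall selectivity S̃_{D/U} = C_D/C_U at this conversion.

0.312

C_A = C_{A0}(1−X) = 0.7397 mol·L⁻¹.
Along a PFR/batch, dC_U/dC_A = −r_U/(r_D+r_U) = −k₂/(k₂+k₁·C_A).
Integrating from C_{A0} to C_A: C_U = (1.07/0.112)·ln[(1.07+0.112·5.52)/(1.07+0.112·0.740)] = 9.554·ln(1.688/1.153) = 3.644 mol·L⁻¹.
Then C_D = (C_{A0}−C_A) − C_U = 4.780 − 3.644 = 1.136 mol·L⁻¹.
S̃_{D/U} = C_D/C_U = 1.136/3.644 = 0.312.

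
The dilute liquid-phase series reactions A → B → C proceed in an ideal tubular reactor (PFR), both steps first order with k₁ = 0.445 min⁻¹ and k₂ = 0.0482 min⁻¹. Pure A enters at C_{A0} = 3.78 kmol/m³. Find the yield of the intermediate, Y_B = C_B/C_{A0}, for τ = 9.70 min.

0.688

For first-order series with pure A initially, C_B(τ) = k₁C_{A0}/(k₂−k₁)·(e^(−k₁τ) − e^(−k₂τ)).
e^(−k₁τ) = e^(−0.445×9.70) = e^(−4.316) = 0.01335; e^(−k₂τ) = e^(−0.4675) = 0.6265.
C_B = 0.445×3.78/(0.0482−0.445) × (0.01335−0.6265) = (-4.239)×(-0.6132) = 2.599 kmol/m³.
Y_B = C_B/C_{A0} = 2.599/3.78 = 0.688.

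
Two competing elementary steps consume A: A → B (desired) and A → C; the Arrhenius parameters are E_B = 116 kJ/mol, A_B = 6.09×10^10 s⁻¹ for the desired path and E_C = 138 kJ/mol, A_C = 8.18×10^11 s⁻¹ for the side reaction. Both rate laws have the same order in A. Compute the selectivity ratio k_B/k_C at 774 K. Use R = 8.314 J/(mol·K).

2.27

k_B/k_C = (A_B/A_C)·exp[−(E_B−E_C)/(RT)] = (A_B/A_C)·exp[(E_C−E_B)/(RT)].
(E_C−E_B)/(RT) = (138−116)×10³/(8.314×774) = 22000/6435 = 3.419.
k_B/k_C = (6.09×10^10/8.18×10^11)·exp(3.419) = 0.07445 × 30.53 = 2.27.
Since E_B < E_C, lowering the temperature improves selectivity toward B.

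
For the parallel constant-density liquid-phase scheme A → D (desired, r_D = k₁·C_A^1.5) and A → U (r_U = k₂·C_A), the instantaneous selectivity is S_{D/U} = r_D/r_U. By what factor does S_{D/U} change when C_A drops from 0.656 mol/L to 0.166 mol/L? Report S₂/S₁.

S_{D/U} = (k₁/k₂)·C_A^0.5, so S₂/S₁ = (C_{A,2}/C_{A,1})^0.5.
= (0.166/0.656)^0.5 = (0.2530)^0.5 = 0.503.
Selectivity toward D falls as C_A falls — high-concentration operation is favoured.

0.503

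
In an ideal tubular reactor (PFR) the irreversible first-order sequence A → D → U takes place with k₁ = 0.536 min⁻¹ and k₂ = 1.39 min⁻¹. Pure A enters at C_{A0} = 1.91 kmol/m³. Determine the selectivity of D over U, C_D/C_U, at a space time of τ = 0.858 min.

1.26

For first-order series with pure A initially, C_D(τ) = k₁C_{A0}/(k₂−k₁)·(e^(−k₁τ) − e^(−k₂τ)).
e^(−k₁τ) = e^(−0.536×0.858) = e^(−0.4599) = 0.6314; e^(−k₂τ) = e^(−1.193) = 0.3034.
C_D = 0.536×1.91/(1.39−0.536) × (0.6314−0.3034) = 1.199×0.3279 = 0.3931 kmol/m³.
C_A = C_{A0}e^(−k₁τ) = 1.206 kmol/m³, so C_U = C_{A0}−C_A−C_D = 0.3110 kmol/m³; C_D/C_U = 1.26.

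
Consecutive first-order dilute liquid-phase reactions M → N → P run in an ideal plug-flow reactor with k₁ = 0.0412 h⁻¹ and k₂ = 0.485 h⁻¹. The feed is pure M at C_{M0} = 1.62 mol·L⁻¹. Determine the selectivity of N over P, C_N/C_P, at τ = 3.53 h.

For first-order series with pure M initially, C_N(τ) = k₁C_{M0}/(k₂−k₁)·(e^(−k₁τ) − e^(−k₂τ)).
e^(−k₁τ) = e^(−0.0412×3.53) = e^(−0.1454) = 0.8646; e^(−k₂τ) = e^(−1.712) = 0.1805.
C_N = 0.0412×1.62/(0.485−0.0412) × (0.8646−0.1805) = 0.1504×0.6841 = 0.1029 mol·L⁻¹.
C_M = C_{M0}e^(−k₁τ) = 1.401 mol·L⁻¹, so C_P = C_{M0}−C_M−C_N = 0.1164 mol·L⁻¹; C_N/C_P = 0.884.

0.884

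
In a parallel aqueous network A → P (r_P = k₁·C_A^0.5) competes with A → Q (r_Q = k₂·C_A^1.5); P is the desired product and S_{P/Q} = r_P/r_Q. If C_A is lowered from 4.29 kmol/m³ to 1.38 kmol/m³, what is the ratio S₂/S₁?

3.11

S_{P/Q} = (k₁/k₂)·C_A⁻¹, so S₂/S₁ = (C_{A,2}/C_{A,1})⁻¹.
= 4.29/1.38 = 3.11.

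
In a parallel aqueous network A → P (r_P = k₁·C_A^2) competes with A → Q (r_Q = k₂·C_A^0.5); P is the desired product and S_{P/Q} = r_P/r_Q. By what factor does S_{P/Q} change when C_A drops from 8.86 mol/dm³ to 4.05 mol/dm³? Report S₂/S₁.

0.309

S_{P/Q} = (k₁/k₂)·C_A^1.5, so S₂/S₁ = (C_{A,2}/C_{A,1})^1.5.
= (4.05/8.86)^1.5 = (0.4571)^1.5 = 0.309.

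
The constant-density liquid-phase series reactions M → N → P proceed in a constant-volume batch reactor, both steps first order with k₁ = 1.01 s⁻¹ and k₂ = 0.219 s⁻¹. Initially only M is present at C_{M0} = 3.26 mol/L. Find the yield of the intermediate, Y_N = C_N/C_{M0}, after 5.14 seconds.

Solving the coupled first-order balances gives C_N(t) = [k₁/(k₂−k₁)]·C_{M0}·(e^(−k₁t) − e^(−k₂t)).
e^(−k₁t) = e^(−1.01×5.14) = e^(−5.191) = 0.005564; e^(−k₂t) = e^(−1.126) = 0.3244.
C_N = 1.01×3.26/(0.219−1.01) × (0.005564−0.3244) = (-4.163)×(-0.3189) = 1.327 mol/L.
Y_N = C_N/C_{M0} = 1.327/3.26 = 0.407.

0.407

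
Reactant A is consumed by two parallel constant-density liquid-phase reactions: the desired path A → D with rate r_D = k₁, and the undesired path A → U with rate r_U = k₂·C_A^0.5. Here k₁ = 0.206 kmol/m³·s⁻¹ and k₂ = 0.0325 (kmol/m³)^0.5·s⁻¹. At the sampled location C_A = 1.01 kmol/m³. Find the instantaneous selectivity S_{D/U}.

6.31

S_{D/U} = r_D/r_U = (k₁)/(k₂·C_A^0.5) = (k₁/k₂)·C_A^-0.5.
= (0.206) / (0.0325×1.010^0.5) = 0.2060/0.03266 = 6.31.
The undesired path is higher order in A, so low C_A (CSTR or dilute feed) favours D.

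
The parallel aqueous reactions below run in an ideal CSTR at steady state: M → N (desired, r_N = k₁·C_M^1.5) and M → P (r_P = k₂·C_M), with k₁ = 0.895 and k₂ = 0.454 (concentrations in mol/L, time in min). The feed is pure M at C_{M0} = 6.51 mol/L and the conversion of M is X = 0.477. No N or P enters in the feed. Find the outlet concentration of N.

Exit C_M = C_{M0}(1−X) = 6.51×0.523 = 3.405 mol/L.
Rates in a CSTR are evaluated at the outlet concentration: r_N = 0.895×3.405^1.5 = 5.623, r_P = 0.454×3.405 = 1.546.
Fraction of consumed M going to N: r_N/(r_N+r_P) = 0.7844.
C_N = 0.7844·C_{M0}·X = 0.7844×6.51×0.477 = 2.44 mol/L.

2.44 mol/L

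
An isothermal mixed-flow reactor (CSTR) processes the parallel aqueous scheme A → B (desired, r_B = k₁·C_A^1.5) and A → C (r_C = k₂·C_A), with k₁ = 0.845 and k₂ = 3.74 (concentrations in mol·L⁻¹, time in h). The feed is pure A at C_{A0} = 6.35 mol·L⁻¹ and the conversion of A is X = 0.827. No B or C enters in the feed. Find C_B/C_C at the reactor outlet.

Exit C_A = C_{A0}(1−X) = 6.35×0.173 = 1.099 mol·L⁻¹.
In a CSTR the entire volume is at exit conditions, so r_B = 0.845×1.099^1.5 = 0.9729 and r_C = 3.74×1.099 = 4.109.
Overall selectivity = C_B/C_C = r_Bτ/(r_Cτ) = r_B/r_C = 0.237.

0.237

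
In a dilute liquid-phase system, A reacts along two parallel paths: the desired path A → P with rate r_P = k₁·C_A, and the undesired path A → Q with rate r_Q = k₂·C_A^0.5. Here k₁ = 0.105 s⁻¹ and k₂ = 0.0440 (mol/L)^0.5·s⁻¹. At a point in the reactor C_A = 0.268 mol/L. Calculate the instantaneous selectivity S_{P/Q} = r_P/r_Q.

1.24

S_{P/Q} = r_P/r_Q = (k₁·C_A)/(k₂·C_A^0.5) = (k₁/k₂)·C_A^0.5.
= (0.105×0.2680) / (0.0440×0.2680^0.5) = 0.02814/0.02278 = 1.24.
Since the desired path is higher order in A, keeping C_A high (PFR or concentrated feed) favours P.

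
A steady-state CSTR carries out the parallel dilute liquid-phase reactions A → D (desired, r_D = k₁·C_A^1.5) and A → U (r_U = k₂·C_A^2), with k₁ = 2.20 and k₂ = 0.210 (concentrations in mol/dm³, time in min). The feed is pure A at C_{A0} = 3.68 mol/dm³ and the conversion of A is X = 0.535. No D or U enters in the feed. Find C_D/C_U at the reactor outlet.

8.01

Exit C_A = C_{A0}(1−X) = 3.68×0.465 = 1.711 mol/dm³.
In a CSTR the entire volume is at exit conditions, so r_D = 2.20×1.711^1.5 = 4.925 and r_U = 0.210×1.711^2 = 0.6149.
Overall selectivity = C_D/C_U = r_Dτ/(r_Uτ) = r_D/r_U = 8.01.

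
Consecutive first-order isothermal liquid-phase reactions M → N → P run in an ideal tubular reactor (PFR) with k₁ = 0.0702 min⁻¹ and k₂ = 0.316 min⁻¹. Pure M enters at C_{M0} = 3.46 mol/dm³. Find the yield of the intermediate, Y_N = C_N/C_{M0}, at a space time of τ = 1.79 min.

0.0897

For first-order series with pure M initially, C_N(τ) = k₁C_{M0}/(k₂−k₁)·(e^(−k₁τ) − e^(−k₂τ)).
e^(−k₁τ) = e^(−0.0702×1.79) = e^(−0.1257) = 0.8819; e^(−k₂τ) = e^(−0.5656) = 0.5680.
C_N = 0.0702×3.46/(0.316−0.0702) × (0.8819−0.5680) = 0.9882×0.3139 = 0.3102 mol/dm³.
Y_N = C_N/C_{M0} = 0.3102/3.46 = 0.0897.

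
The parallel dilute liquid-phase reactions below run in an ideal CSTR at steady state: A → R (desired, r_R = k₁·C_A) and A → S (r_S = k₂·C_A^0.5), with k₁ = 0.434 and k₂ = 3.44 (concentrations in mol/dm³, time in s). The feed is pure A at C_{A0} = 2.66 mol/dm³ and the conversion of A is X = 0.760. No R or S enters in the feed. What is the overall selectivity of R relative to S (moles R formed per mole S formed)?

0.101

Exit C_A = C_{A0}(1−X) = 2.66×0.240 = 0.6384 mol/dm³.
In a CSTR the entire volume is at exit conditions, so r_R = 0.434×0.6384 = 0.2771 and r_S = 3.44×0.6384^0.5 = 2.749.
Overall selectivity = C_R/C_S = r_Rτ/(r_Sτ) = r_R/r_S = 0.101.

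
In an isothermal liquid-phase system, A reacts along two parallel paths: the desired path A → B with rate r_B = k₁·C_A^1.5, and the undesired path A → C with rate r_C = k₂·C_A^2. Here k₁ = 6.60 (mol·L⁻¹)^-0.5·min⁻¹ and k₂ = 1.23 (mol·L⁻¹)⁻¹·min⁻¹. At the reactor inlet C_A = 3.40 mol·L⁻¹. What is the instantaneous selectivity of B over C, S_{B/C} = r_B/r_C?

S_{B/C} = r_B/r_C = (k₁·C_A^1.5)/(k₂·C_A^2) = (k₁/k₂)·C_A^-0.5.
= (6.60×3.400^1.5) / (1.23×3.400^2) = 41.38/14.22 = 2.91.

2.91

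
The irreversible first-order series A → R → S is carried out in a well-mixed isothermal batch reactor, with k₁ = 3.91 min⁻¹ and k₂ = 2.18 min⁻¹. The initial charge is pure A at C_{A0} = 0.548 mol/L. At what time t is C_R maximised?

0.338 min

For first-order series the maximum of C_R occurs at t_opt = ln(k₂/k₁)/(k₂−k₁).
= ln(2.18/3.91)/(2.18−3.91) = ln(0.5575)/-1.730 = -0.5842/-1.730 = 0.338 min.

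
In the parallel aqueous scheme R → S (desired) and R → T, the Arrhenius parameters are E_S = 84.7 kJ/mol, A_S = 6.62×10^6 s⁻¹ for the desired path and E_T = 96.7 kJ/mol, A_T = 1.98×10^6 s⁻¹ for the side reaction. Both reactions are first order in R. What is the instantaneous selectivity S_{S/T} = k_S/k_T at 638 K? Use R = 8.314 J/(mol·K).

k_S/k_T = (A_S/A_T)·exp[−(E_S−E_T)/(RT)] = (A_S/A_T)·exp[(E_T−E_S)/(RT)].
(E_T−E_S)/(RT) = (96.7−84.7)×10³/(8.314×638) = 12000/5304 = 2.262.
k_S/k_T = (6.62×10^6/1.98×10^6)·exp(2.262) = 3.343 × 9.605 = 32.1.
Since E_S < E_T, lowering the temperature improves selectivity toward S.

32.1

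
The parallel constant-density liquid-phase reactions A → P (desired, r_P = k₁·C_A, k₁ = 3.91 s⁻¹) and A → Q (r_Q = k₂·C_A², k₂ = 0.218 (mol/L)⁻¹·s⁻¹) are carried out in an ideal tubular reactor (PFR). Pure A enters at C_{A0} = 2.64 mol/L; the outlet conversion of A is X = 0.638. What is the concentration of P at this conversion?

1.53 mol/L

C_A = C_{A0}(1−X) = 0.9557 mol/L.
Along a PFR/batch, dC_P/dC_A = −r_P/(r_P+r_Q) = −k₁/(k₁+k₂·C_A).
Integrating from C_{A0} to C_A: C_P = (3.91/0.218)·ln[(3.91+0.218·2.64)/(3.91+0.218·0.956)] = 17.94·ln(4.486/4.118) = 1.532 mol/L.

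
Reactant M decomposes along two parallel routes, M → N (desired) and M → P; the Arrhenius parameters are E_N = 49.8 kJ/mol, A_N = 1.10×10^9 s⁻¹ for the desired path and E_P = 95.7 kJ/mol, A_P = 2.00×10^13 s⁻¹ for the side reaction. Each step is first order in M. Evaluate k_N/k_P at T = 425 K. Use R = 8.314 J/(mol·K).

24.1

Since both paths have the same order in M, the concentration cancels and S_{N/P} = k_N/k_P = (A_N/A_P)·exp[(E_P−E_N)/(RT)].
(E_P−E_N)/(RT) = (95.7−49.8)×10³/(8.314×425) = 45900/3533 = 12.99.
k_N/k_P = (1.10×10^9/2.00×10^13)·exp(12.99) = 5.500×10^-5 × 4.381×10^5 = 24.1.
Since E_N < E_P, lowering the temperature improves selectivity toward N.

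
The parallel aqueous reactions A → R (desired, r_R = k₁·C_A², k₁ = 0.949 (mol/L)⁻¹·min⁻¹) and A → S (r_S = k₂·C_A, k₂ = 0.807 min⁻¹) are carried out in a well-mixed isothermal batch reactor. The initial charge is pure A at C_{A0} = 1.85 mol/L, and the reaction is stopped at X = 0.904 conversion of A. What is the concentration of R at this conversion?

0.851 mol/L

C_A = C_{A0}(1−X) = 0.1776 mol/L.
Along a PFR/batch, dC_S/dC_A = −r_S/(r_R+r_S) = −k₂/(k₂+k₁·C_A).
Integrating from C_{A0} to C_A: C_S = (0.807/0.949)·ln[(0.807+0.949·1.85)/(0.807+0.949·0.178)] = 0.8504·ln(2.563/0.9755) = 0.8213 mol/L.
Then C_R = (C_{A0}−C_A) − C_S = 1.672 − 0.8213 = 0.8511 mol/L.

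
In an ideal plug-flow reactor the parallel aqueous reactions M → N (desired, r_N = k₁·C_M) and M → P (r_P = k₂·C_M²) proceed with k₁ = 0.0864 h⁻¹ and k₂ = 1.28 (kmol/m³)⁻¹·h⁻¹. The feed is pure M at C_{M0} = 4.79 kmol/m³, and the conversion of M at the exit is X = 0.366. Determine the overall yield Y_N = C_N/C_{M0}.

C_M = C_{M0}(1−X) = 3.037 kmol/m³.
Along a PFR/batch, dC_N/dC_M = −r_N/(r_N+r_P) = −k₁/(k₁+k₂·C_M).
Integrating from C_{M0} to C_M: C_N = (0.0864/1.28)·ln[(0.0864+1.28·4.79)/(0.0864+1.28·3.04)] = 0.06750·ln(6.218/3.974) = 0.03022 kmol/m³.
Y_N = C_N/C_{M0} = 0.03022/4.79 = 0.00631.

0.00631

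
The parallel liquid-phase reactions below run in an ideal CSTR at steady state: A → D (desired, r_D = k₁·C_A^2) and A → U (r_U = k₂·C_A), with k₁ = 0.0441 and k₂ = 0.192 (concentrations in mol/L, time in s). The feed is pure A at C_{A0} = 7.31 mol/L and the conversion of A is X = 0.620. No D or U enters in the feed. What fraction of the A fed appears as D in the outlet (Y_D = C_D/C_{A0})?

Exit C_A = C_{A0}(1−X) = 7.31×0.380 = 2.778 mol/L.
In a CSTR the entire volume is at exit conditions, so r_D = 0.0441×2.778^2 = 0.3403 and r_U = 0.192×2.778 = 0.5333.
Fraction of consumed A going to D: r_D/(r_D+r_U) = 0.3895.
C_D = 0.3895·C_{A0}·X = 0.3895×7.31×0.620 = 1.77 mol/L; Y_D = C_D/C_{A0} = 0.241.

0.241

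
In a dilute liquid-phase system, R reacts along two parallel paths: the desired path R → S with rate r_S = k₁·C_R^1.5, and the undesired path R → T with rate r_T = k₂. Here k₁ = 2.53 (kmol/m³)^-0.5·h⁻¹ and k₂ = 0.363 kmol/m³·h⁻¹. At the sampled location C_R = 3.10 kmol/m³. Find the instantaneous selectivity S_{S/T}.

38.0

S_{S/T} = r_S/r_T = (k₁·C_R^1.5)/(k₂) = (k₁/k₂)·C_R^1.5.
= (2.53×3.100^1.5) / (0.363) = 13.81/0.3630 = 38.0.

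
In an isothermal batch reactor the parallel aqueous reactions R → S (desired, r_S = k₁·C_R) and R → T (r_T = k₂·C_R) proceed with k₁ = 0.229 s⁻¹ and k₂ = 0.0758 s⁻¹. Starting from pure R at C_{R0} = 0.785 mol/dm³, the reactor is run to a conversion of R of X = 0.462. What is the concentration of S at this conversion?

C_R = C_{R0}(1−X) = 0.4223 mol/dm³.
Both paths are first order in R, so the instantaneous fraction to S is constant: dC_S/d(−C_R) = k₁/(k₁+k₂) = 0.7513.
C_S = 0.7513·(C_{R0}−C_R) = 0.7513×0.3627 = 0.272 mol/dm³.

0.272 mol/dm³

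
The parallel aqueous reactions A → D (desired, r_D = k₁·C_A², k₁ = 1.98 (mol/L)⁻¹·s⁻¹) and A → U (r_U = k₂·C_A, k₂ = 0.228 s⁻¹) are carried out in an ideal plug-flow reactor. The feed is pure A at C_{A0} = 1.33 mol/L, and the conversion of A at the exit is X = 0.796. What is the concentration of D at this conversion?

0.907 mol/L

C_A = C_{A0}(1−X) = 0.2713 mol/L.
Along a PFR/batch, dC_U/dC_A = −r_U/(r_D+r_U) = −k₂/(k₂+k₁·C_A).
Integrating from C_{A0} to C_A: C_U = (0.228/1.98)·ln[(0.228+1.98·1.33)/(0.228+1.98·0.271)] = 0.1152·ln(2.861/0.7652) = 0.1519 mol/L.
Then C_D = (C_{A0}−C_A) − C_U = 1.059 − 0.1519 = 0.9068 mol/L.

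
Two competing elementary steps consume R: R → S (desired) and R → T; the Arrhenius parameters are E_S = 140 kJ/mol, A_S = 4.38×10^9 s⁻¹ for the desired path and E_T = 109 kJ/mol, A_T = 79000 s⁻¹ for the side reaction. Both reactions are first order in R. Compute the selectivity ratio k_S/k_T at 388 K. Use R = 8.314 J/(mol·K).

3.72

Since both paths have the same order in R, the concentration cancels and S_{S/T} = k_S/k_T = (A_S/A_T)·exp[(E_T−E_S)/(RT)].
(E_T−E_S)/(RT) = (109−140)×10³/(8.314×388) = -31000/3226 = -9.610.
k_S/k_T = (4.38×10^9/79000)·exp(-9.610) = 55443 × 6.706×10^-5 = 3.72.
Since E_S > E_T, raising the temperature improves selectivity toward S.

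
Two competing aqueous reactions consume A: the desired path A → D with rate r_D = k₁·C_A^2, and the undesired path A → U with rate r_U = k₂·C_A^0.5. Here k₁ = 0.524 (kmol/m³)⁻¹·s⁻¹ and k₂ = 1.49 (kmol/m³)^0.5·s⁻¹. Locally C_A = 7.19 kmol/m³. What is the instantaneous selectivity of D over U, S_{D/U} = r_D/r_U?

6.78

S_{D/U} = r_D/r_U = (k₁·C_A^2)/(k₂·C_A^0.5) = (k₁/k₂)·C_A^1.5.
= (0.524×7.190^2) / (1.49×7.190^0.5) = 27.09/3.995 = 6.78.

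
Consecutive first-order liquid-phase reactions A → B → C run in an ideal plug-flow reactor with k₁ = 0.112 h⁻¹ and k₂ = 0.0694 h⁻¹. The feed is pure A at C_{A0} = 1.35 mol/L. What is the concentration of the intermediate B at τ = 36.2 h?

For first-order series with pure A initially, C_B(τ) = k₁C_{A0}/(k₂−k₁)·(e^(−k₁τ) − e^(−k₂τ)).
e^(−k₁τ) = e^(−0.112×36.2) = e^(−4.054) = 0.01735; e^(−k₂τ) = e^(−2.512) = 0.08108.
C_B = 0.112×1.35/(0.0694−0.112) × (0.01735−0.08108) = (-3.549)×(-0.06374) = 0.2262 mol/L.

0.226 mol/L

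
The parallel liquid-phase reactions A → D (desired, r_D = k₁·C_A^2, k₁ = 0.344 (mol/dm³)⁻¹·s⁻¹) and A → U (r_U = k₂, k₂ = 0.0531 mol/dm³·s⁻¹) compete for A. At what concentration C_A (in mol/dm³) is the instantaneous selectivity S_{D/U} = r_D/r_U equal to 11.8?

S_{D/U} = (k₁/k₂)·C_A^2 ⇒ C_A = (S·k₂/k₁)^(0.5).
= (11.8×0.0531/0.344)^(0.5) = (1.821)^(0.5) = 1.35 mol/dm³.

1.35 mol/dm³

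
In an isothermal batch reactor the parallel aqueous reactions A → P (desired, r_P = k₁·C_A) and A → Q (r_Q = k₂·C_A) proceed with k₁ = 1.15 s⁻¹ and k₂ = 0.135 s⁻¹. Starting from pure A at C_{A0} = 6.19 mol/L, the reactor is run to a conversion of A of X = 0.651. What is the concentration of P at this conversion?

3.61 mol/L

C_A = C_{A0}(1−X) = 2.160 mol/L.
Both paths are first order in A, so the instantaneous fraction to P is constant: dC_P/d(−C_A) = k₁/(k₁+k₂) = 0.8949.
C_P = 0.8949·(C_{A0}−C_A) = 0.8949×4.030 = 3.61 mol/L.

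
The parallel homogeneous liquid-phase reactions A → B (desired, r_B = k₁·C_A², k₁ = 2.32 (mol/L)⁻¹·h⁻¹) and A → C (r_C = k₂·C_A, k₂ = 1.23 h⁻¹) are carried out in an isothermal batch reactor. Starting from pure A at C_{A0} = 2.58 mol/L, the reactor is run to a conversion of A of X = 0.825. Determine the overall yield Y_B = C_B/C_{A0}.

0.588

C_A = C_{A0}(1−X) = 0.4515 mol/L.
Along a PFR/batch, dC_C/dC_A = −r_C/(r_B+r_C) = −k₂/(k₂+k₁·C_A).
Integrating from C_{A0} to C_A: C_C = (1.23/2.32)·ln[(1.23+2.32·2.58)/(1.23+2.32·0.452)] = 0.5302·ln(7.216/2.277) = 0.6114 mol/L.
Then C_B = (C_{A0}−C_A) − C_C = 2.128 − 0.6114 = 1.517 mol/L.
Y_B = C_B/C_{A0} = 1.517/2.58 = 0.588.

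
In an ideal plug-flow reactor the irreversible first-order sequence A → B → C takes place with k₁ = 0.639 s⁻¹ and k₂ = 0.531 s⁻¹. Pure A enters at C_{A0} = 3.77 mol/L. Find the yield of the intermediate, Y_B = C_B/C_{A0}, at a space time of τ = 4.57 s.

0.204

The intermediate concentration in a first-order A→B→C sequence is C_B = k₁C_{A0}(e^(−k₁τ) − e^(−k₂τ))/(k₂−k₁).
e^(−k₁τ) = e^(−0.639×4.57) = e^(−2.920) = 0.05392; e^(−k₂τ) = e^(−2.427) = 0.08833.
C_B = 0.639×3.77/(0.531−0.639) × (0.05392−0.08833) = (-22.31)×(-0.03441) = 0.7675 mol/L.
Y_B = C_B/C_{A0} = 0.7675/3.77 = 0.204.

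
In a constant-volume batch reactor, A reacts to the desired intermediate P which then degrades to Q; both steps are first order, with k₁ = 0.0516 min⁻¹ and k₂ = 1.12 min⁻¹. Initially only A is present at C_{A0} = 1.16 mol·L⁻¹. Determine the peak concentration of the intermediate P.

At the optimum, C_{P,max}/C_{A0} = (k₁/k₂)^[k₂/(k₂−k₁)].
= (0.0516/1.12)^(1.12/(1.12−0.0516)) = (0.04607)^(1.048) = 0.03971.
C_{P,max} = 0.03971×1.16 = 0.0461 mol·L⁻¹.

0.0461 mol·L⁻¹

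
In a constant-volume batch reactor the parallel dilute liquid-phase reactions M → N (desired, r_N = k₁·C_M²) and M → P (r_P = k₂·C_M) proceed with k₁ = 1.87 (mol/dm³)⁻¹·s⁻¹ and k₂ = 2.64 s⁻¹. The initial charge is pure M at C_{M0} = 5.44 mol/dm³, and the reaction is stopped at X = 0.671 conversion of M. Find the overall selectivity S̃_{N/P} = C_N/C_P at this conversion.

2.40

C_M = C_{M0}(1−X) = 1.790 mol/dm³.
Along a PFR/batch, dC_P/dC_M = −r_P/(r_N+r_P) = −k₂/(k₂+k₁·C_M).
Integrating from C_{M0} to C_M: C_P = (2.64/1.87)·ln[(2.64+1.87·5.44)/(2.64+1.87·1.79)] = 1.412·ln(12.81/5.987) = 1.074 mol/dm³.
Then C_N = (C_{M0}−C_M) − C_P = 3.650 − 1.074 = 2.576 mol/dm³.
S̃_{N/P} = C_N/C_P = 2.576/1.074 = 2.40.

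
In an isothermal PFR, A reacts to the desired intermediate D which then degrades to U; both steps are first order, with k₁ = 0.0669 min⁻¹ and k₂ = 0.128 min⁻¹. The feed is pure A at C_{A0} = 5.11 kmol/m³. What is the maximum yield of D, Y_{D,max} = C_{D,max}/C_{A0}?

For a first-order series the maximum intermediate yield is C_{D,max}/C_{A0} = (k₁/k₂)^[k₂/(k₂−k₁)].
= (0.0669/0.128)^(0.128/(0.128−0.0669)) = (0.5227)^(2.095) = 0.2569.

0.257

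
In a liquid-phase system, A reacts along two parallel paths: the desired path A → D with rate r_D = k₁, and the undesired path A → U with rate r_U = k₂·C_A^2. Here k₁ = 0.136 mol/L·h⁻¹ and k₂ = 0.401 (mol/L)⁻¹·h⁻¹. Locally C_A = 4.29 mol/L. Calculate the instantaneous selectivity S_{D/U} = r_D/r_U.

S_{D/U} = r_D/r_U = (k₁)/(k₂·C_A^2) = (k₁/k₂)·C_A^-2.
= (0.136) / (0.401×4.290^2) = 0.1360/7.380 = 0.0184.
The undesired path is higher order in A, so low C_A (CSTR or dilute feed) favours D.

0.0184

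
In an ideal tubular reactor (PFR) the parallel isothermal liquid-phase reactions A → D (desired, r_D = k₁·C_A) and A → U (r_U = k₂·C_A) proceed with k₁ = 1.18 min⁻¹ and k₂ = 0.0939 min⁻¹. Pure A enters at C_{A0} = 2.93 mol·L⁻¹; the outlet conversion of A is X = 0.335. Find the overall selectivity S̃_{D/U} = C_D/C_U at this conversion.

C_A = C_{A0}(1−X) = 1.948 mol·L⁻¹.
Both paths are first order in A, so the instantaneous fraction to D is constant: dC_D/d(−C_A) = k₁/(k₁+k₂) = 0.9263.
C_D = 0.9263·(C_{A0}−C_A) = 0.9263×0.9815 = 0.909 mol·L⁻¹.
C_U = (C_{A0}−C_A)−C_D = 0.07235 mol·L⁻¹; S̃_{D/U} = 0.9092/0.07235 = 12.6.

12.6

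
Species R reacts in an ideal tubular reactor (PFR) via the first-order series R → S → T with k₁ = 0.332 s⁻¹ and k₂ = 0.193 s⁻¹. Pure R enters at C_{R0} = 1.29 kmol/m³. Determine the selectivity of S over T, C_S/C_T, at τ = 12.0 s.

0.242

The intermediate concentration in a first-order A→B→C sequence is C_S = k₁C_{R0}(e^(−k₁τ) − e^(−k₂τ))/(k₂−k₁).
e^(−k₁τ) = e^(−0.332×12.0) = e^(−3.984) = 0.01861; e^(−k₂τ) = e^(−2.316) = 0.09867.
C_S = 0.332×1.29/(0.193−0.332) × (0.01861−0.09867) = (-3.081)×(-0.08006) = 0.2467 kmol/m³.
C_R = C_{R0}e^(−k₁τ) = 0.02401 kmol/m³, so C_T = C_{R0}−C_R−C_S = 1.019 kmol/m³; C_S/C_T = 0.242.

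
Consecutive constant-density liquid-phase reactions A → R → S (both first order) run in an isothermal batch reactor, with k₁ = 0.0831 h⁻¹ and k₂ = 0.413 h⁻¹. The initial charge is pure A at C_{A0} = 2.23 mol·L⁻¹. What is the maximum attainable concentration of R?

At the optimum, C_{R,max}/C_{A0} = (k₁/k₂)^[k₂/(k₂−k₁)].
= (0.0831/0.413)^(0.413/(0.413−0.0831)) = (0.2012)^(1.252) = 0.1344.
C_{R,max} = 0.1344×2.23 = 0.300 mol·L⁻¹.

0.300 mol·L⁻¹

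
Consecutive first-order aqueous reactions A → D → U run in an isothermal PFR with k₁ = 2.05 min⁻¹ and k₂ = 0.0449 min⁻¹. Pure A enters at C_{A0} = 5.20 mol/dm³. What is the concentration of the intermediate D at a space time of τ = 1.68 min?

For first-order series with pure A initially, C_D(τ) = k₁C_{A0}/(k₂−k₁)·(e^(−k₁τ) − e^(−k₂τ)).
e^(−k₁τ) = e^(−2.05×1.68) = e^(−3.444) = 0.03194; e^(−k₂τ) = e^(−0.07543) = 0.9273.
C_D = 2.05×5.20/(0.0449−2.05) × (0.03194−0.9273) = (-5.316)×(-0.8954) = 4.760 mol/dm³.

4.76 mol/dm³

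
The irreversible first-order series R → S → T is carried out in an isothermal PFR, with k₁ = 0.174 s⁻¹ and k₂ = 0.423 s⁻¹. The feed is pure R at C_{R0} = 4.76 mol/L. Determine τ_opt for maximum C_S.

The intermediate peaks when r₁ = r₂, i.e. k₁e^(−k₁τ) = k₂e^(−k₂τ), giving τ_opt = ln(k₂/k₁)/(k₂−k₁).
= ln(0.423/0.174)/(0.423−0.174) = ln(2.431)/0.2490 = 0.8883/0.2490 = 3.57 s.

3.57 s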